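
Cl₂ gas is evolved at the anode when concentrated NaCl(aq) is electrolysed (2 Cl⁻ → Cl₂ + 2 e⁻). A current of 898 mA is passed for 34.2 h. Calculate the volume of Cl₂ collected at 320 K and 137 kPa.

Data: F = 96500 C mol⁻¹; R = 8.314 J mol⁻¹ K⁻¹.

11.1 L

Q = I·t = 0.8980 A × 123120 s = 110600 C.
n(e⁻) = Q/F = 110600 / 96500 = 1.146 mol.
2 electrons are transferred per Cl₂ molecule, so n(Cl₂) = 1.146 / 2 = 0.5729 mol.
V = nRT/P = (0.5729 × 8.314 × 320) / (137 × 10³ Pa) = 0.0111 m³ = 11.1 L.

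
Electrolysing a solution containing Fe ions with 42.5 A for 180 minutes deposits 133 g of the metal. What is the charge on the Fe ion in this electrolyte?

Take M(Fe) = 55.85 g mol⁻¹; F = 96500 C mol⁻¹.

+2

Q = I·t = 42.50 A × 10800 s = 459000 C, so n(e⁻) = 459000/96500 = 4.756 mol.
n(Fe) deposited = 133 / 55.85 = 2.381 mol.
Electrons per atom = n(e⁻)/n(Fe) = 4.756 / 2.381 = 2.00 ≈ 2, so the ion is Fe²⁺.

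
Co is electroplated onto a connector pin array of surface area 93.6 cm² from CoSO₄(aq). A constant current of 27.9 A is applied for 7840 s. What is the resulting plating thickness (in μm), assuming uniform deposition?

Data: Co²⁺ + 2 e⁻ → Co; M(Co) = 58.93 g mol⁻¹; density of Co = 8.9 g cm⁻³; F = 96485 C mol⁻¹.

802 μm

Q = I·t = 27.90 × 7840.0 = 218700 C; n(e⁻) = 2.267 mol.
n(Co) = n(e⁻)/2 = 1.134 mol, so m = 1.134 × 58.93 = 66.80 g.
Volume = m/ρ = 66.80 / 8.9 = 7.505 cm³.
Thickness = V/A = 7.505 / 93.6 = 0.0802 cm = 802 μm.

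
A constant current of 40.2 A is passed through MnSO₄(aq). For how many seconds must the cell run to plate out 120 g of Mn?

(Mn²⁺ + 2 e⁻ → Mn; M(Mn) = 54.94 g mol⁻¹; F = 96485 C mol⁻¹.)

n(Mn) = m/M = 120 / 54.94 = 2.184 mol.
Each Mn atom requires 2 electrons, so n(e⁻) = 2 × 2.184 = 4.368 mol.
Q = n(e⁻)·F = 4.368 × 96485 = 421500 C.
t = Q/I = 421500 / 40.20 A = 10480 s.

10500 s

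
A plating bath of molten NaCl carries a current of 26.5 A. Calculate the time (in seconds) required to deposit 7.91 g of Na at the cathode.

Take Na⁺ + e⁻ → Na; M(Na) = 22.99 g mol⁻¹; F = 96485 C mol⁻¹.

1250 s

n(Na) = m/M = 7.91 / 22.99 = 0.3441 mol.
Each Na atom requires 1 electron, so n(e⁻) = 1 × 0.3441 = 0.3441 mol.
Q = n(e⁻)·F = 0.3441 × 96485 = 33200 C.
t = Q/I = 33200 / 26.50 A = 1253 s.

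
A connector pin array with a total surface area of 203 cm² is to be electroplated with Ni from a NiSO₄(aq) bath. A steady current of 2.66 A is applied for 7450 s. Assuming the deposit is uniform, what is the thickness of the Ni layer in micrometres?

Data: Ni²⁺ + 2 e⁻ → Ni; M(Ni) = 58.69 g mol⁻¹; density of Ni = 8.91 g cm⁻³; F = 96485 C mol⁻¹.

Q = I·t = 2.660 × 7450.0 = 19820 C; n(e⁻) = 0.2054 mol.
n(Ni) = n(e⁻)/2 = 0.1027 mol, so m = 0.1027 × 58.69 = 6.027 g.
Volume = m/ρ = 6.027 / 8.91 = 0.6764 cm³.
Thickness = V/A = 0.6764 / 203 = 0.00333 cm = 33.3 μm.

33.3 μm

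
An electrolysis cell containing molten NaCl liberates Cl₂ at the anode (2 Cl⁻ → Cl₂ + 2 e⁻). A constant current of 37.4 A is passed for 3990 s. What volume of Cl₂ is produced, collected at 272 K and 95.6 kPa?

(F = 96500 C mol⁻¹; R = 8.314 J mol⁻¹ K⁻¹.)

Q = I·t = 37.40 A × 3990.0 s = 149200 C.
n(e⁻) = Q/F = 149200 / 96500 = 1.546 mol.
2 electrons are transferred per Cl₂ molecule, so n(Cl₂) = 1.546 / 2 = 0.7732 mol.
V = nRT/P = (0.7732 × 8.314 × 272) / (95.6 × 10³ Pa) = 0.0183 m³ = 18.3 L.

18.3 L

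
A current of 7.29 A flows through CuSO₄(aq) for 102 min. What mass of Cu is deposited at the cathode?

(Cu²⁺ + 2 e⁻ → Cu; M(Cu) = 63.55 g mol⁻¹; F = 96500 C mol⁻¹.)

Q = I·t = 7.290 A × 6120.0 s = 44610 C.
n(e⁻) = Q/F = 44610 / 96500 = 0.4623 mol.
Cu²⁺ + 2 e⁻ → Cu, so n(Cu) = n(e⁻)/2 = 0.2312 mol.
m = n·M = 0.2312 × 63.55 = 14.7 g.

14.7 g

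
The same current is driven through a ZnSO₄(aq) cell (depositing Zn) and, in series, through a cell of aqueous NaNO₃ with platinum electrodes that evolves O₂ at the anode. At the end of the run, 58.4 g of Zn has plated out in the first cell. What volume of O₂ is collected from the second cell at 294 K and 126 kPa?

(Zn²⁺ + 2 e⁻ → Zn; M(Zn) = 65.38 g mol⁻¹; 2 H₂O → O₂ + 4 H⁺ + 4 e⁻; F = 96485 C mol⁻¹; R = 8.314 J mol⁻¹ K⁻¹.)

n(Zn) = 58.4 / 65.38 = 0.8932 mol, so n(e⁻) = 2 × 0.8932 = 1.786 mol.
The cells are in series, so the same 1.786 mol of electrons passes through the second cell.
2 H₂O → O₂ + 4 H⁺ + 4 e⁻ — 4 mol e⁻ per mol O₂, so n(O₂) = 1.786/4 = 0.4466 mol.
V = nRT/P = (0.4466 × 8.314 × 294) / (126 × 10³) = 0.00866 m³ = 8.66 L.

8.66 L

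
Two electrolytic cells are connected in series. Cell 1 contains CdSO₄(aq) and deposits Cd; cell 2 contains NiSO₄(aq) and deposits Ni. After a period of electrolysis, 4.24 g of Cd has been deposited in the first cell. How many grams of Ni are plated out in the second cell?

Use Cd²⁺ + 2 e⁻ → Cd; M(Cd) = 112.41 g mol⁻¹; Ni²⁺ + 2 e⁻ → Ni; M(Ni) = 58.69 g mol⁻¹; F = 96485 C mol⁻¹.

2.21 g

n(Cd) = 4.24 / 112.41 = 0.03772 mol.
Since Cd²⁺ + 2 e⁻ → Cd, n(e⁻) passed = 2 × 0.03772 = 0.07544 mol.
Cells in series carry the same charge, so the same 0.07544 mol of electrons passes through cell 2.
Ni²⁺ + 2 e⁻ → Ni, so n(Ni) = 0.07544 / 2 = 0.03772 mol.
m(Ni) = 0.03772 × 58.69 = 2.21 g.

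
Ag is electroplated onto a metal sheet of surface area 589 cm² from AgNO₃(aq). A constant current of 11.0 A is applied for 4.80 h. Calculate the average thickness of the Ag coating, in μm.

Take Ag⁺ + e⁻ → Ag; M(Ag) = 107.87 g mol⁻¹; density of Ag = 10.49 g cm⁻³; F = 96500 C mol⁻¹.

344 μm

Q = I·t = 11.00 × 17280 = 190100 C; n(e⁻) = 1.970 mol.
n(Ag) = n(e⁻)/1 = 1.970 mol, so m = 1.970 × 107.87 = 212.5 g.
Volume = m/ρ = 212.5 / 10.49 = 20.26 cm³.
Thickness = V/A = 20.26 / 589 = 0.0344 cm = 344 μm.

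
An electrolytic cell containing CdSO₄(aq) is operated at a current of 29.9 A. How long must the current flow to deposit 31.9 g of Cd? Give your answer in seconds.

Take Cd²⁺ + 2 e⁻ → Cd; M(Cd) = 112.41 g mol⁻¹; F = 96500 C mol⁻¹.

1830 s

n(Cd) = m/M = 31.9 / 112.41 = 0.2838 mol.
Each Cd atom requires 2 electrons, so n(e⁻) = 2 × 0.2838 = 0.5676 mol.
Q = n(e⁻)·F = 0.5676 × 96500 = 54770 C.
t = Q/I = 54770 / 29.90 A = 1832 s.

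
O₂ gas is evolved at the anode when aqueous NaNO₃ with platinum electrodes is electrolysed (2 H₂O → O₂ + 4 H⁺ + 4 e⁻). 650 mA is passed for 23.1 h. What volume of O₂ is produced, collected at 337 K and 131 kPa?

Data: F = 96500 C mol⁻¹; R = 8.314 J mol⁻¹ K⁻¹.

Q = I·t = 0.6500 A × 83160 s = 54050 C.
n(e⁻) = Q/F = 54050 / 96500 = 0.5601 mol.
4 electrons are transferred per O₂ molecule, so n(O₂) = 0.5601 / 4 = 0.1400 mol.
V = nRT/P = (0.1400 × 8.314 × 337) / (131 × 10³ Pa) = 0.00300 m³ = 3.00 L.

3.00 L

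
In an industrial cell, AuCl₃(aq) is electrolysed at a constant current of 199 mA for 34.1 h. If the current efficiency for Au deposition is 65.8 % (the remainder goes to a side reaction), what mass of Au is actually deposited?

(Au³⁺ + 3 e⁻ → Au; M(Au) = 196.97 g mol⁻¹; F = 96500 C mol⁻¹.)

Q = I·t = 0.1990 × 122760 = 24430 C.
n(e⁻) = 24430/96500 = 0.2532 mol; theoretically n(Au) = 0.2532/3 = 0.08438 mol, m_theo = 16.62 g.
At 65.8 % efficiency, m_actual = 0.658 × 16.62 = 10.9 g.

10.9 g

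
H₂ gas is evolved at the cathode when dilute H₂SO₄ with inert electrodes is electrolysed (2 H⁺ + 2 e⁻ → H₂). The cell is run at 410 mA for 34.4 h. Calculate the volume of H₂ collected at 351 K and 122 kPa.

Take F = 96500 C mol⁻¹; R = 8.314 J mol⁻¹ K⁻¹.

Q = I·t = 0.4100 A × 123840 s = 50770 C.
n(e⁻) = Q/F = 50770 / 96500 = 0.5262 mol.
2 electrons are transferred per H₂ molecule, so n(H₂) = 0.5262 / 2 = 0.2631 mol.
V = nRT/P = (0.2631 × 8.314 × 351) / (122 × 10³ Pa) = 0.00629 m³ = 6.29 L.

6.29 L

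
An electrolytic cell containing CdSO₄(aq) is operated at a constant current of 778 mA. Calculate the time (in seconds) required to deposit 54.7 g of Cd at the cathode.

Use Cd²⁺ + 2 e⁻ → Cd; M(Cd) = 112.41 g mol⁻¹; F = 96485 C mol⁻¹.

n(Cd) = m/M = 54.7 / 112.41 = 0.4866 mol.
Each Cd atom requires 2 electrons, so n(e⁻) = 2 × 0.4866 = 0.9732 mol.
Q = n(e⁻)·F = 0.9732 × 96485 = 93900 C.
t = Q/I = 93900 / 0.7780 A = 120700 s.

1.21 × 10⁵ s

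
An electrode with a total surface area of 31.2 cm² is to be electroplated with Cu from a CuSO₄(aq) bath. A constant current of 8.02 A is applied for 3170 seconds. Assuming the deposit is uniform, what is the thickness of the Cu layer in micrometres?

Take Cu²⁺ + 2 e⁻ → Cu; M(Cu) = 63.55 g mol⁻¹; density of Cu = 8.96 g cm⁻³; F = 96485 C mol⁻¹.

Q = I·t = 8.020 × 3170.0 = 25420 C; n(e⁻) = 0.2635 mol.
n(Cu) = n(e⁻)/2 = 0.1317 mol, so m = 0.1317 × 63.55 = 8.373 g.
Volume = m/ρ = 8.373 / 8.96 = 0.9344 cm³.
Thickness = V/A = 0.9344 / 31.2 = 0.0299 cm = 299 μm.

299 μm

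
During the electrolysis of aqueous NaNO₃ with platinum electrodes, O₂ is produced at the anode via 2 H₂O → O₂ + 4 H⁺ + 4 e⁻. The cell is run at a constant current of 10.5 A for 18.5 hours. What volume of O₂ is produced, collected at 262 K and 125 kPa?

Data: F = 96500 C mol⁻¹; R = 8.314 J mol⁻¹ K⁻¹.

Q = I·t = 10.50 A × 66600 s = 699300 C.
n(e⁻) = Q/F = 699300 / 96500 = 7.247 mol.
4 electrons are transferred per O₂ molecule, so n(O₂) = 7.247 / 4 = 1.812 mol.
V = nRT/P = (1.812 × 8.314 × 262) / (125 × 10³ Pa) = 0.0316 m³ = 31.6 L.

31.6 L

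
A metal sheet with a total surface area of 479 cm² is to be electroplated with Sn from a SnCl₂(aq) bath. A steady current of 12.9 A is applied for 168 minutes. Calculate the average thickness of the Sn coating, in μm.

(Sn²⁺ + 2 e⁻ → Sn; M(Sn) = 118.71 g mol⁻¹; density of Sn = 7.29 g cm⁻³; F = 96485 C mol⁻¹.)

Q = I·t = 12.90 × 10080 = 130000 C; n(e⁻) = 1.348 mol.
n(Sn) = n(e⁻)/2 = 0.6738 mol, so m = 0.6738 × 118.71 = 79.99 g.
Volume = m/ρ = 79.99 / 7.29 = 10.97 cm³.
Thickness = V/A = 10.97 / 479 = 0.0229 cm = 229 μm.

229 μm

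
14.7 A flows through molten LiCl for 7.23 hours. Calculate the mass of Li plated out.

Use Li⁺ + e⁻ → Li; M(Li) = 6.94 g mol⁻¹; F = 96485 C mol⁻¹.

Q = I·t = 14.70 A × 26028 s = 382600 C.
n(e⁻) = Q/F = 382600 / 96485 = 3.966 mol.
Li⁺ + e⁻ → Li, so n(Li) = n(e⁻)/1 = 3.966 mol.
m = n·M = 3.966 × 6.94 = 27.5 g.

27.5 g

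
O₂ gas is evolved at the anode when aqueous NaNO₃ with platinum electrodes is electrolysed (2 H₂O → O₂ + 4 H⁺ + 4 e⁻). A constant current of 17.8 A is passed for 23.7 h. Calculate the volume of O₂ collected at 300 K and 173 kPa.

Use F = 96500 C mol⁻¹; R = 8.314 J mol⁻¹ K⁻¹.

56.7 L

Q = I·t = 17.80 A × 85320 s = 1519000 C.
n(e⁻) = Q/F = 1519000 / 96500 = 15.74 mol.
4 electrons are transferred per O₂ molecule, so n(O₂) = 15.74 / 4 = 3.934 mol.
V = nRT/P = (3.934 × 8.314 × 300) / (173 × 10³ Pa) = 0.0567 m³ = 56.7 L.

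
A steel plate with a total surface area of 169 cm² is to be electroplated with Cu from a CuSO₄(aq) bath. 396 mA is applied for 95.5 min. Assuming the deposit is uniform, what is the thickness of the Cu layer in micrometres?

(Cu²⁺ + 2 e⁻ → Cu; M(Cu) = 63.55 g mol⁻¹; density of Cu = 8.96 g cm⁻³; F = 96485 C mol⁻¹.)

4.93 μm

Q = I·t = 0.3960 × 5730.0 = 2269 C; n(e⁻) = 0.02352 mol.
n(Cu) = n(e⁻)/2 = 0.01176 mol, so m = 0.01176 × 63.55 = 0.7473 g.
Volume = m/ρ = 0.7473 / 8.96 = 0.08340 cm³.
Thickness = V/A = 0.08340 / 169 = 4.93 × 10⁻⁴ cm = 4.93 μm.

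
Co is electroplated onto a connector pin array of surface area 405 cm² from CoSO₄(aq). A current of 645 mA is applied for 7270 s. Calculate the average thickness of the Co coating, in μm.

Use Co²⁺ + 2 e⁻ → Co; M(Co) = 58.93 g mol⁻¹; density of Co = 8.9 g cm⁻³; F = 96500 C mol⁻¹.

Q = I·t = 0.6450 × 7270.0 = 4689 C; n(e⁻) = 0.04859 mol.
n(Co) = n(e⁻)/2 = 0.02430 mol, so m = 0.02430 × 58.93 = 1.432 g.
Volume = m/ρ = 1.432 / 8.9 = 0.1609 cm³.
Thickness = V/A = 0.1609 / 405 = 3.97 × 10⁻⁴ cm = 3.97 μm.

3.97 μm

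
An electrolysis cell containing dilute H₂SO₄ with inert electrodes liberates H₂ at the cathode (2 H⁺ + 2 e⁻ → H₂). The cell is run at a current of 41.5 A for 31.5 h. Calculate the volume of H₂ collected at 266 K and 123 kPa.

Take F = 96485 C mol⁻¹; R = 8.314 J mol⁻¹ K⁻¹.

Q = I·t = 41.50 A × 113400 s = 4706000 C.
n(e⁻) = Q/F = 4706000 / 96485 = 48.78 mol.
2 electrons are transferred per H₂ molecule, so n(H₂) = 48.78 / 2 = 24.39 mol.
V = nRT/P = (24.39 × 8.314 × 266) / (123 × 10³ Pa) = 0.438 m³ = 438 L.

438 L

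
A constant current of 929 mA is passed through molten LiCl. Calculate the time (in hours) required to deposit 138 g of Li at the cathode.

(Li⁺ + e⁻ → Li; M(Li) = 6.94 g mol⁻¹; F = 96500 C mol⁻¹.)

574 h

n(Li) = m/M = 138 / 6.94 = 19.88 mol.
Each Li atom requires 1 electron, so n(e⁻) = 1 × 19.88 = 19.88 mol.
Q = n(e⁻)·F = 19.88 × 96500 = 1919000 C.
t = Q/I = 1919000 / 0.9290 A = 2066000 s = 574 h.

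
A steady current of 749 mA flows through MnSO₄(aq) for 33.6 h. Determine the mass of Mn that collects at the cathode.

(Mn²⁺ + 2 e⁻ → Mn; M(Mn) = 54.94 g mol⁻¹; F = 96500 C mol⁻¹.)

25.8 g

Q = I·t = 0.7490 A × 120960 s = 90600 C.
n(e⁻) = Q/F = 90600 / 96500 = 0.9389 mol.
Mn²⁺ + 2 e⁻ → Mn, so n(Mn) = n(e⁻)/2 = 0.4694 mol.
m = n·M = 0.4694 × 54.94 = 25.8 g.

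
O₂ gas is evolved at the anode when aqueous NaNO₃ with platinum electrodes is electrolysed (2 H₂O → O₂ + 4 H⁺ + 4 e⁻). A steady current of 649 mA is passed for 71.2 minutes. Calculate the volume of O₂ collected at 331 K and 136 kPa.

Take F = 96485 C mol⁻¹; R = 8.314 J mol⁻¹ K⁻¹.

Q = I·t = 0.6490 A × 4272.0 s = 2773 C.
n(e⁻) = Q/F = 2773 / 96485 = 0.02874 mol.
4 electrons are transferred per O₂ molecule, so n(O₂) = 0.02874 / 4 = 0.007184 mol.
V = nRT/P = (0.007184 × 8.314 × 331) / (136 × 10³ Pa) = 1.45 × 10⁻⁴ m³ = 0.145 L.

0.145 L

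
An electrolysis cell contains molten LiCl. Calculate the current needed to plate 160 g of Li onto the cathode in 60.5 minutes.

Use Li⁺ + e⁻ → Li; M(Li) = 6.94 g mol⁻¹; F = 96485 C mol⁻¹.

613 A

n(Li) = 160 / 6.94 = 23.05 mol.
n(e⁻) = 1 × 23.05 = 23.05 mol.
Q = n(e⁻)·F = 23.05 × 96485 = 2224000 C.
I = Q/t = 2224000 / 3630.0 s = 613 A.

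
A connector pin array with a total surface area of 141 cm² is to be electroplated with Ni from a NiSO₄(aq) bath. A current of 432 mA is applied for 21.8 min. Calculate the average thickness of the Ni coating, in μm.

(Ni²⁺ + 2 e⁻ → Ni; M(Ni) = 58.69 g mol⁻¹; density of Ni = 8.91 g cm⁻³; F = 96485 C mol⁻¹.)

Q = I·t = 0.4320 × 1308.0 = 565.1 C; n(e⁻) = 0.005856 mol.
n(Ni) = n(e⁻)/2 = 0.002928 mol, so m = 0.002928 × 58.69 = 0.1719 g.
Volume = m/ρ = 0.1719 / 8.91 = 0.01929 cm³.
Thickness = V/A = 0.01929 / 141 = 1.37 × 10⁻⁴ cm = 1.37 μm.

1.37 μm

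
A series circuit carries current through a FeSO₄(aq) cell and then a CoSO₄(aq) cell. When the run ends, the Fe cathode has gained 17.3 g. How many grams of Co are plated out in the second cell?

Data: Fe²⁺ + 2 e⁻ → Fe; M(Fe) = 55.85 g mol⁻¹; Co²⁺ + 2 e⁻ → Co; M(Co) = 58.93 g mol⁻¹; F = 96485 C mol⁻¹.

n(Fe) = 17.3 / 55.85 = 0.3098 mol.
Since Fe²⁺ + 2 e⁻ → Fe, n(e⁻) passed = 2 × 0.3098 = 0.6195 mol.
Cells in series carry the same charge, so the same 0.6195 mol of electrons passes through cell 2.
Co²⁺ + 2 e⁻ → Co, so n(Co) = 0.6195 / 2 = 0.3098 mol.
m(Co) = 0.3098 × 58.93 = 18.3 g.

18.3 g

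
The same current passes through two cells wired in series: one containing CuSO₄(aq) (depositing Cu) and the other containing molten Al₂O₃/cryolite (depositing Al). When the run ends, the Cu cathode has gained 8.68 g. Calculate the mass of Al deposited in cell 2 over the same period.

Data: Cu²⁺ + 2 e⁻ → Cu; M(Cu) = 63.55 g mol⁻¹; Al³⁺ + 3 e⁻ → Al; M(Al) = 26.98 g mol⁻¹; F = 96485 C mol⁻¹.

n(Cu) = 8.68 / 63.55 = 0.1366 mol.
Since Cu²⁺ + 2 e⁻ → Cu, n(e⁻) passed = 2 × 0.1366 = 0.2732 mol.
Cells in series carry the same charge, so the same 0.2732 mol of electrons passes through cell 2.
Al³⁺ + 3 e⁻ → Al, so n(Al) = 0.2732 / 3 = 0.09106 mol.
m(Al) = 0.09106 × 26.98 = 2.46 g.

2.46 g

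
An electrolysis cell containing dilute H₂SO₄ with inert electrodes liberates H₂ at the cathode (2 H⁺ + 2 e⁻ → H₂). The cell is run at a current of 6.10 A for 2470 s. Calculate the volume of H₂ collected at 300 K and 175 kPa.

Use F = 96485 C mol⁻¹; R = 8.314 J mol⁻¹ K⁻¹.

1.11 L

Q = I·t = 6.100 A × 2470.0 s = 15070 C.
n(e⁻) = Q/F = 15070 / 96485 = 0.1562 mol.
2 electrons are transferred per H₂ molecule, so n(H₂) = 0.1562 / 2 = 0.07808 mol.
V = nRT/P = (0.07808 × 8.314 × 300) / (175 × 10³ Pa) = 0.00111 m³ = 1.11 L.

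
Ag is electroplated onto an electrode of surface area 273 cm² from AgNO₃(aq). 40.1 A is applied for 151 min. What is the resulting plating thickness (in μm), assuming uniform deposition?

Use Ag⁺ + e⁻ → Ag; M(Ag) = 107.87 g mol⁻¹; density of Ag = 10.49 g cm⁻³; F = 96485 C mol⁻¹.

Q = I·t = 40.10 × 9060.0 = 363300 C; n(e⁻) = 3.765 mol.
n(Ag) = n(e⁻)/1 = 3.765 mol, so m = 3.765 × 107.87 = 406.2 g.
Volume = m/ρ = 406.2 / 10.49 = 38.72 cm³.
Thickness = V/A = 38.72 / 273 = 0.142 cm = 1420 μm.

1420 μm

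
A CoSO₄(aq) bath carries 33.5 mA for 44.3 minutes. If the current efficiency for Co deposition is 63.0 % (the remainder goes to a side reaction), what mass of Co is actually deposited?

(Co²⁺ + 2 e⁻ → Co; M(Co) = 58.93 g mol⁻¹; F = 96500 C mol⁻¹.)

0.0171 g

Q = I·t = 0.03350 × 2658.0 = 89.04 C.
n(e⁻) = 89.04/96500 = 0.0009227 mol; theoretically n(Co) = 0.0009227/2 = 0.0004614 mol, m_theo = 0.02719 g.
At 63.0 % efficiency, m_actual = 0.630 × 0.02719 = 0.0171 g.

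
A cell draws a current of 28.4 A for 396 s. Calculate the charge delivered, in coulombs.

Q = I·t = 28.40 A × 396.00 s = 11200 C.

11200 C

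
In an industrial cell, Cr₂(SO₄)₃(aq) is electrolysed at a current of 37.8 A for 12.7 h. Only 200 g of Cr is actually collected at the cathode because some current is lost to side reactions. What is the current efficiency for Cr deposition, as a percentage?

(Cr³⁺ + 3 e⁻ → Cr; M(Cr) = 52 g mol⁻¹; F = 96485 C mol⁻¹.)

64.4 %

Q = I·t = 37.80 × 45720 = 1728000 C; n(e⁻) = 1728000/96485 = 17.91 mol.
Theoretical n(Cr) = n(e⁻)/3 = 5.971 mol, i.e. m_theo = 5.971 × 52 = 310.5 g.
Efficiency = m_actual / m_theo = 200 / 310.5 = 64.4 %.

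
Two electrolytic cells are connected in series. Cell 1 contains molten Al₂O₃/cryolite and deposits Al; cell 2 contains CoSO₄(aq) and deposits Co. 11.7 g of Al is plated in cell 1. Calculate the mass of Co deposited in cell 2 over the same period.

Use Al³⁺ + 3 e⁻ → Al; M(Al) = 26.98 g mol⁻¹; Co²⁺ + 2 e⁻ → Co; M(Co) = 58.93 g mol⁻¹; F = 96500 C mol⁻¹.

n(Al) = 11.7 / 26.98 = 0.4337 mol.
Since Al³⁺ + 3 e⁻ → Al, n(e⁻) passed = 3 × 0.4337 = 1.301 mol.
Cells in series carry the same charge, so the same 1.301 mol of electrons passes through cell 2.
Co²⁺ + 2 e⁻ → Co, so n(Co) = 1.301 / 2 = 0.6505 mol.
m(Co) = 0.6505 × 58.93 = 38.3 g.

38.3 g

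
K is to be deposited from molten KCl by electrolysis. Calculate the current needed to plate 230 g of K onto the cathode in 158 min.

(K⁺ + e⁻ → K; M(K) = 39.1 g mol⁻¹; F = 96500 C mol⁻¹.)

n(K) = 230 / 39.1 = 5.882 mol.
n(e⁻) = 1 × 5.882 = 5.882 mol.
Q = n(e⁻)·F = 5.882 × 96500 = 567600 C.
I = Q/t = 567600 / 9480.0 s = 59.9 A.

59.9 A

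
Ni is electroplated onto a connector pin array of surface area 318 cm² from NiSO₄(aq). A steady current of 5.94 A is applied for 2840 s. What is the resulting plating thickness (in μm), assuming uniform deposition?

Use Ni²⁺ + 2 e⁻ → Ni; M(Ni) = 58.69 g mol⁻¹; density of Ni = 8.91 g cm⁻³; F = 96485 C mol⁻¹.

Q = I·t = 5.940 × 2840.0 = 16870 C; n(e⁻) = 0.1748 mol.
n(Ni) = n(e⁻)/2 = 0.08742 mol, so m = 0.08742 × 58.69 = 5.131 g.
Volume = m/ρ = 5.131 / 8.91 = 0.5758 cm³.
Thickness = V/A = 0.5758 / 318 = 0.00181 cm = 18.1 μm.

18.1 μm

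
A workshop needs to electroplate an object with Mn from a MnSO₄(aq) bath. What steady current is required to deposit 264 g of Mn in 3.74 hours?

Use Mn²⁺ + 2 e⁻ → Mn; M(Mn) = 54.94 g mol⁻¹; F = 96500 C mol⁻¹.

68.9 A

n(Mn) = 264 / 54.94 = 4.805 mol.
n(e⁻) = 2 × 4.805 = 9.610 mol.
Q = n(e⁻)·F = 9.610 × 96500 = 927400 C.
I = Q/t = 927400 / 13464 s = 68.9 A.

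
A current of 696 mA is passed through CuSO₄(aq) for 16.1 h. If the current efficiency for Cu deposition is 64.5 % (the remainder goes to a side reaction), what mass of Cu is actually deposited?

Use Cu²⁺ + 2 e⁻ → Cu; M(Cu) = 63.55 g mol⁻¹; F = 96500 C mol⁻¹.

8.57 g

Q = I·t = 0.6960 × 57960 = 40340 C.
n(e⁻) = 40340/96500 = 0.4180 mol; theoretically n(Cu) = 0.4180/2 = 0.2090 mol, m_theo = 13.28 g.
At 64.5 % efficiency, m_actual = 0.645 × 13.28 = 8.57 g.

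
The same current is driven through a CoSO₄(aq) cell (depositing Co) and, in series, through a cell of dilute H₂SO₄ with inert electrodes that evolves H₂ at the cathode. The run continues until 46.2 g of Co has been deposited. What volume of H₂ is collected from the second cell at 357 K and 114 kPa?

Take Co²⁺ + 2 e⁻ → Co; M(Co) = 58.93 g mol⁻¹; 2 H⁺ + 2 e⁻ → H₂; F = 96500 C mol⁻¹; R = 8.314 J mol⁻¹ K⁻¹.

20.4 L

n(Co) = 46.2 / 58.93 = 0.7840 mol, so n(e⁻) = 2 × 0.7840 = 1.568 mol.
The cells are in series, so the same 1.568 mol of electrons passes through the second cell.
2 H⁺ + 2 e⁻ → H₂ — 2 mol e⁻ per mol H₂, so n(H₂) = 1.568/2 = 0.7840 mol.
V = nRT/P = (0.7840 × 8.314 × 357) / (114 × 10³) = 0.0204 m³ = 20.4 L.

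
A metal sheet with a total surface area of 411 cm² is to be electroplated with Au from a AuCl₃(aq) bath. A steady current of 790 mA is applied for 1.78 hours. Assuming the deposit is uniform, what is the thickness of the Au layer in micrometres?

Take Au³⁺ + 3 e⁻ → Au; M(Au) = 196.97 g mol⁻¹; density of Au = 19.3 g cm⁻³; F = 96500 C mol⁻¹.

Q = I·t = 0.7900 × 6408.0 = 5062 C; n(e⁻) = 0.05246 mol.
n(Au) = n(e⁻)/3 = 0.01749 mol, so m = 0.01749 × 196.97 = 3.444 g.
Volume = m/ρ = 3.444 / 19.3 = 0.1785 cm³.
Thickness = V/A = 0.1785 / 411 = 4.34 × 10⁻⁴ cm = 4.34 μm.

4.34 μm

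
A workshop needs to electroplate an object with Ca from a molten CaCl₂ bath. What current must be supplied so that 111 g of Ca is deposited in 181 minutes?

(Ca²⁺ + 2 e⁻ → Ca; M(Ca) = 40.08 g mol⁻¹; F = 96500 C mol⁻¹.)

n(Ca) = 111 / 40.08 = 2.769 mol.
n(e⁻) = 2 × 2.769 = 5.539 mol.
Q = n(e⁻)·F = 5.539 × 96500 = 534500 C.
I = Q/t = 534500 / 10860 s = 49.2 A.

49.2 A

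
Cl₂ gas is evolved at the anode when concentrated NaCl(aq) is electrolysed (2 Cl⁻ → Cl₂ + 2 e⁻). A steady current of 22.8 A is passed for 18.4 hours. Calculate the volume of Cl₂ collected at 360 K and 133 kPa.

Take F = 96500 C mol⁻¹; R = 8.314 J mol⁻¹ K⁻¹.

176 L

Q = I·t = 22.80 A × 66240 s = 1510000 C.
n(e⁻) = Q/F = 1510000 / 96500 = 15.65 mol.
2 electrons are transferred per Cl₂ molecule, so n(Cl₂) = 15.65 / 2 = 7.825 mol.
V = nRT/P = (7.825 × 8.314 × 360) / (133 × 10³ Pa) = 0.176 m³ = 176 L.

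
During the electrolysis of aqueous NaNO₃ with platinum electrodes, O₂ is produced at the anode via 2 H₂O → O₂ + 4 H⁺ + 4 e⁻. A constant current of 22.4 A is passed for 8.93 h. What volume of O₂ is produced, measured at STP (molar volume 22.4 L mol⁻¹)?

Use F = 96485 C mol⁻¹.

41.8 L

Q = I·t = 22.40 A × 32148 s = 720100 C.
n(e⁻) = Q/F = 720100 / 96485 = 7.463 mol.
4 electrons are transferred per O₂ molecule, so n(O₂) = 7.463 / 4 = 1.866 mol.
V = n × V_m = 1.866 × 22.4 = 41.8 L.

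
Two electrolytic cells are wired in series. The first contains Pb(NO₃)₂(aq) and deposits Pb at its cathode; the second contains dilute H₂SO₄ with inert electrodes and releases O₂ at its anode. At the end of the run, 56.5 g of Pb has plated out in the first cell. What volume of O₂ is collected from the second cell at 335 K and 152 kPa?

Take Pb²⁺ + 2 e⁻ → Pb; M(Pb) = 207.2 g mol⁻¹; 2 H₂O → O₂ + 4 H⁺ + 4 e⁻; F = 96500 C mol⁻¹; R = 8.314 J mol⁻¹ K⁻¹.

n(Pb) = 56.5 / 207.2 = 0.2727 mol, so n(e⁻) = 2 × 0.2727 = 0.5454 mol.
The cells are in series, so the same 0.5454 mol of electrons passes through the second cell.
2 H₂O → O₂ + 4 H⁺ + 4 e⁻ — 4 mol e⁻ per mol O₂, so n(O₂) = 0.5454/4 = 0.1363 mol.
V = nRT/P = (0.1363 × 8.314 × 335) / (152 × 10³) = 0.00250 m³ = 2.50 L.

2.50 L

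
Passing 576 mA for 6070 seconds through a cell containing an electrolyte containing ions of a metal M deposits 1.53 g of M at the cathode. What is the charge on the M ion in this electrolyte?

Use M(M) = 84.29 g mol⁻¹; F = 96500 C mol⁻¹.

Q = I·t = 0.5760 A × 6070.0 s = 3496 C, so n(e⁻) = 3496/96500 = 0.03623 mol.
n(M) deposited = 1.53 / 84.29 = 0.01815 mol.
Electrons per atom = n(e⁻)/n(M) = 0.03623 / 0.01815 = 2.00 ≈ 2, so the ion is M²⁺.

+2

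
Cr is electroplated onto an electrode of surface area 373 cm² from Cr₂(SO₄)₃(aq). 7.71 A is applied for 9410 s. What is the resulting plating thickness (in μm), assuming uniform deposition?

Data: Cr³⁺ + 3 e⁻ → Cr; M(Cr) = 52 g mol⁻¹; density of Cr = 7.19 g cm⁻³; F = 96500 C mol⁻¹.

48.6 μm

Q = I·t = 7.710 × 9410.0 = 72550 C; n(e⁻) = 0.7518 mol.
n(Cr) = n(e⁻)/3 = 0.2506 mol, so m = 0.2506 × 52 = 13.03 g.
Volume = m/ρ = 13.03 / 7.19 = 1.812 cm³.
Thickness = V/A = 1.812 / 373 = 0.00486 cm = 48.6 μm.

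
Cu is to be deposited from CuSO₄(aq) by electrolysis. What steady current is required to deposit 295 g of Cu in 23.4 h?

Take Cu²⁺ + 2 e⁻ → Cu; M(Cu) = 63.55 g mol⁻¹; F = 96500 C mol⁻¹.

n(Cu) = 295 / 63.55 = 4.642 mol.
n(e⁻) = 2 × 4.642 = 9.284 mol.
Q = n(e⁻)·F = 9.284 × 96500 = 895900 C.
I = Q/t = 895900 / 84240 s = 10.6 A.

10.6 A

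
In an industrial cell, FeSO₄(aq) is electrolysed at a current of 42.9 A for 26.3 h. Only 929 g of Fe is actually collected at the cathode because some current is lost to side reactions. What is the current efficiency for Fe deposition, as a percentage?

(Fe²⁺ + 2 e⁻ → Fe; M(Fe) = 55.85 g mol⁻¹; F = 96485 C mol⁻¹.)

79.0 %

Q = I·t = 42.90 × 94680 = 4062000 C; n(e⁻) = 4062000/96485 = 42.10 mol.
Theoretical n(Fe) = n(e⁻)/2 = 21.05 mol, i.e. m_theo = 21.05 × 55.85 = 1176 g.
Efficiency = m_actual / m_theo = 929 / 1176 = 79.0 %.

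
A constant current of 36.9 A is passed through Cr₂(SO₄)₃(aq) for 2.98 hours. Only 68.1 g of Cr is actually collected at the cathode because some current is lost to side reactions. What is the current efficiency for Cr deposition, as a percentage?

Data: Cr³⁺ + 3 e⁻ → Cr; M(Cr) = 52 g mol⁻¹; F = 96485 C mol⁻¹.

95.8 %

Q = I·t = 36.90 × 10728 = 395900 C; n(e⁻) = 395900/96485 = 4.103 mol.
Theoretical n(Cr) = n(e⁻)/3 = 1.368 mol, i.e. m_theo = 1.368 × 52 = 71.12 g.
Efficiency = m_actual / m_theo = 68.1 / 71.12 = 95.8 %.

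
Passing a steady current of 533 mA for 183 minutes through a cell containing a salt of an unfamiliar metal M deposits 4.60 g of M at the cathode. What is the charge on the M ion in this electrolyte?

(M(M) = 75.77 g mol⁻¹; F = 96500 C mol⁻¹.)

Q = I·t = 0.5330 A × 10980 s = 5852 C, so n(e⁻) = 5852/96500 = 0.06065 mol.
n(M) deposited = 4.60 / 75.77 = 0.06071 mol.
Electrons per atom = n(e⁻)/n(M) = 0.06065 / 0.06071 = 0.999 ≈ 1, so the ion is M⁺.

+1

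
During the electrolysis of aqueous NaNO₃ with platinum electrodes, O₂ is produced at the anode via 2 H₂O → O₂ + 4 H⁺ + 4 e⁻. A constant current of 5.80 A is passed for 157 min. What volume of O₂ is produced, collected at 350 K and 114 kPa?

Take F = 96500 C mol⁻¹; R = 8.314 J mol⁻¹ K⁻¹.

Q = I·t = 5.800 A × 9420.0 s = 54640 C.
n(e⁻) = Q/F = 54640 / 96500 = 0.5662 mol.
4 electrons are transferred per O₂ molecule, so n(O₂) = 0.5662 / 4 = 0.1415 mol.
V = nRT/P = (0.1415 × 8.314 × 350) / (114 × 10³ Pa) = 0.00361 m³ = 3.61 L.

3.61 L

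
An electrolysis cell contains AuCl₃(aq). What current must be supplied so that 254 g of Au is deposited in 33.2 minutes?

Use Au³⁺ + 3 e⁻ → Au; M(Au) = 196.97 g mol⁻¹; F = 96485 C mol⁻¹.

187 A

n(Au) = 254 / 196.97 = 1.290 mol.
n(e⁻) = 3 × 1.290 = 3.869 mol.
Q = n(e⁻)·F = 3.869 × 96485 = 373300 C.
I = Q/t = 373300 / 1992.0 s = 187 A.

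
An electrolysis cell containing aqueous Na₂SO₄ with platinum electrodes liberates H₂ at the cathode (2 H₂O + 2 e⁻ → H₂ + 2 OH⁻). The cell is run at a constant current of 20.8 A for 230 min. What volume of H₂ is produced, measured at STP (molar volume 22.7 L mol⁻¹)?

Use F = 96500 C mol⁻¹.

Q = I·t = 20.80 A × 13800 s = 287000 C.
n(e⁻) = Q/F = 287000 / 96500 = 2.975 mol.
2 electrons are transferred per H₂ molecule, so n(H₂) = 2.975 / 2 = 1.487 mol.
V = n × V_m = 1.487 × 22.7 = 33.8 L.

33.8 L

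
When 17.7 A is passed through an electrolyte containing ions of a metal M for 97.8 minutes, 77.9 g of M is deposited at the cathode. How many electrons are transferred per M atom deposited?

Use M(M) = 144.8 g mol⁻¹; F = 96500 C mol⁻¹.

Q = I·t = 17.70 A × 5868.0 s = 103900 C, so n(e⁻) = 103900/96500 = 1.076 mol.
n(M) deposited = 77.9 / 144.8 = 0.5380 mol.
Electrons per atom = n(e⁻)/n(M) = 1.076 / 0.5380 = 2.00 ≈ 2, so the ion is M²⁺.

2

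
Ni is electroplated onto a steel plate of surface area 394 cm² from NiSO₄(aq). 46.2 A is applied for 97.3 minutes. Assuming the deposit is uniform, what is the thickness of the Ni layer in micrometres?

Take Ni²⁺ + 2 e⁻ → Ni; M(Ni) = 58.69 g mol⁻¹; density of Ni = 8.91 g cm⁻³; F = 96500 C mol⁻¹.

234 μm

Q = I·t = 46.20 × 5838.0 = 269700 C; n(e⁻) = 2.795 mol.
n(Ni) = n(e⁻)/2 = 1.397 mol, so m = 1.397 × 58.69 = 82.02 g.
Volume = m/ρ = 82.02 / 8.91 = 9.205 cm³.
Thickness = V/A = 9.205 / 394 = 0.0234 cm = 234 μm.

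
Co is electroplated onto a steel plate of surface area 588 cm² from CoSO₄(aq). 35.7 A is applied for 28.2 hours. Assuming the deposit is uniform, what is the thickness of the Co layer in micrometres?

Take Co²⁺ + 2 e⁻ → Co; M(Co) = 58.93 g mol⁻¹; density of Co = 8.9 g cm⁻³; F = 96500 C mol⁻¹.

2110 μm

Q = I·t = 35.70 × 101520 = 3624000 C; n(e⁻) = 37.56 mol.
n(Co) = n(e⁻)/2 = 18.78 mol, so m = 18.78 × 58.93 = 1107 g.
Volume = m/ρ = 1107 / 8.9 = 124.3 cm³.
Thickness = V/A = 124.3 / 588 = 0.211 cm = 2110 μm.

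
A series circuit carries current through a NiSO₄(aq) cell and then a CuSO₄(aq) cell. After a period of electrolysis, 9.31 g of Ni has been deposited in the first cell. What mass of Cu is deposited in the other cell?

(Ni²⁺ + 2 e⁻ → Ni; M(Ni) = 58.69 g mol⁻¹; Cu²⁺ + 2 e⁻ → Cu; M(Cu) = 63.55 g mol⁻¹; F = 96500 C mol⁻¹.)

10.1 g

n(Ni) = 9.31 / 58.69 = 0.1586 mol.
Since Ni²⁺ + 2 e⁻ → Ni, n(e⁻) passed = 2 × 0.1586 = 0.3173 mol.
Cells in series carry the same charge, so the same 0.3173 mol of electrons passes through cell 2.
Cu²⁺ + 2 e⁻ → Cu, so n(Cu) = 0.3173 / 2 = 0.1586 mol.
m(Cu) = 0.1586 × 63.55 = 10.1 g.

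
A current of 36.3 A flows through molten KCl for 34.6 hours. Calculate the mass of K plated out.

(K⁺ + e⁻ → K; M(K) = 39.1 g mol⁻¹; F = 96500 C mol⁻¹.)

Q = I·t = 36.30 A × 124560 s = 4522000 C.
n(e⁻) = Q/F = 4522000 / 96500 = 46.86 mol.
K⁺ + e⁻ → K, so n(K) = n(e⁻)/1 = 46.86 mol.
m = n·M = 46.86 × 39.1 = 1830 g.

1830 g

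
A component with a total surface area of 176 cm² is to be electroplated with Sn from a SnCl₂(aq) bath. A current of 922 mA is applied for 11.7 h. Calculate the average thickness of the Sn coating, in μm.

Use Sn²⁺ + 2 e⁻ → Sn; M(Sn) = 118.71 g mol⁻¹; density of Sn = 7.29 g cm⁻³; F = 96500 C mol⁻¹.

Q = I·t = 0.9220 × 42120 = 38830 C; n(e⁻) = 0.4024 mol.
n(Sn) = n(e⁻)/2 = 0.2012 mol, so m = 0.2012 × 118.71 = 23.89 g.
Volume = m/ρ = 23.89 / 7.29 = 3.277 cm³.
Thickness = V/A = 3.277 / 176 = 0.0186 cm = 186 μm.

186 μm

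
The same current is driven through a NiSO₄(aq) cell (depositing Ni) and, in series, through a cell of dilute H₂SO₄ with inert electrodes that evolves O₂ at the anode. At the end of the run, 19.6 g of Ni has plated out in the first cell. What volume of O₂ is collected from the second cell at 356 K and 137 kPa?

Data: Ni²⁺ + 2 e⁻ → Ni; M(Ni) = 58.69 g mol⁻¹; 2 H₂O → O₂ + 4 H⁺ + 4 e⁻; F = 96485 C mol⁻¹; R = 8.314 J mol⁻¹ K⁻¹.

n(Ni) = 19.6 / 58.69 = 0.3340 mol, so n(e⁻) = 2 × 0.3340 = 0.6679 mol.
The cells are in series, so the same 0.6679 mol of electrons passes through the second cell.
2 H₂O → O₂ + 4 H⁺ + 4 e⁻ — 4 mol e⁻ per mol O₂, so n(O₂) = 0.6679/4 = 0.1670 mol.
V = nRT/P = (0.1670 × 8.314 × 356) / (137 × 10³) = 0.00361 m³ = 3.61 L.

3.61 L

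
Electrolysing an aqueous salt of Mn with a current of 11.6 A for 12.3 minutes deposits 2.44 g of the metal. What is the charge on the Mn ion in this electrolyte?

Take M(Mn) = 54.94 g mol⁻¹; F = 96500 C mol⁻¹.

Q = I·t = 11.60 A × 738.00 s = 8561 C, so n(e⁻) = 8561/96500 = 0.08871 mol.
n(Mn) deposited = 2.44 / 54.94 = 0.04441 mol.
Electrons per atom = n(e⁻)/n(Mn) = 0.08871 / 0.04441 = 2.00 ≈ 2, so the ion is Mn²⁺.

+2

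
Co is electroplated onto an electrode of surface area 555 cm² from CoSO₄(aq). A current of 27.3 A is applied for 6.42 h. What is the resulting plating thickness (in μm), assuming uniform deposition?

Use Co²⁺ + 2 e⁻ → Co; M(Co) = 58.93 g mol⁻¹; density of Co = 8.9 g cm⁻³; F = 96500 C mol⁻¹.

390 μm

Q = I·t = 27.30 × 23112 = 631000 C; n(e⁻) = 6.538 mol.
n(Co) = n(e⁻)/2 = 3.269 mol, so m = 3.269 × 58.93 = 192.7 g.
Volume = m/ρ = 192.7 / 8.9 = 21.65 cm³.
Thickness = V/A = 21.65 / 555 = 0.0390 cm = 390 μm.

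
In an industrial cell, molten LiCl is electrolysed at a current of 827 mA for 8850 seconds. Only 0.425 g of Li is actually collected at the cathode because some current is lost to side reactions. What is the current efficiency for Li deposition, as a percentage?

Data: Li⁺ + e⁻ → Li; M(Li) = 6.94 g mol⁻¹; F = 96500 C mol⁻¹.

80.7 %

Q = I·t = 0.8270 × 8850.0 = 7319 C; n(e⁻) = 7319/96500 = 0.07584 mol.
Theoretical n(Li) = n(e⁻)/1 = 0.07584 mol, i.e. m_theo = 0.07584 × 6.94 = 0.5264 g.
Efficiency = m_actual / m_theo = 0.425 / 0.5264 = 80.7 %.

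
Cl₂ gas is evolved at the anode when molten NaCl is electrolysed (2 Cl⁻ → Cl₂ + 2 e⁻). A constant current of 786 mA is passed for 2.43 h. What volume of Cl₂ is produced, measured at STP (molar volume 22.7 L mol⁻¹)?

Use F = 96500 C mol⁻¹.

Q = I·t = 0.7860 A × 8748.0 s = 6876 C.
n(e⁻) = Q/F = 6876 / 96500 = 0.07125 mol.
2 electrons are transferred per Cl₂ molecule, so n(Cl₂) = 0.07125 / 2 = 0.03563 mol.
V = n × V_m = 0.03563 × 22.7 = 0.809 L.

0.809 L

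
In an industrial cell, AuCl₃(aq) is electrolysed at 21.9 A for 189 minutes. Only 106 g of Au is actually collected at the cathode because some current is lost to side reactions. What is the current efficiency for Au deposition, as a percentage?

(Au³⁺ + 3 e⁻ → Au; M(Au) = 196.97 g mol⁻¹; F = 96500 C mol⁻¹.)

62.7 %

Q = I·t = 21.90 × 11340 = 248300 C; n(e⁻) = 248300/96500 = 2.574 mol.
Theoretical n(Au) = n(e⁻)/3 = 0.8578 mol, i.e. m_theo = 0.8578 × 196.97 = 169.0 g.
Efficiency = m_actual / m_theo = 106 / 169.0 = 62.7 %.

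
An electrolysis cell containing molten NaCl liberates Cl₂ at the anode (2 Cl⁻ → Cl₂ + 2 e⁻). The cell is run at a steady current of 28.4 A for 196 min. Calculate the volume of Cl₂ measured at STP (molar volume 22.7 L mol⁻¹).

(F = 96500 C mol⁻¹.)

Q = I·t = 28.40 A × 11760 s = 334000 C.
n(e⁻) = Q/F = 334000 / 96500 = 3.461 mol.
2 electrons are transferred per Cl₂ molecule, so n(Cl₂) = 3.461 / 2 = 1.730 mol.
V = n × V_m = 1.730 × 22.7 = 39.3 L.

39.3 L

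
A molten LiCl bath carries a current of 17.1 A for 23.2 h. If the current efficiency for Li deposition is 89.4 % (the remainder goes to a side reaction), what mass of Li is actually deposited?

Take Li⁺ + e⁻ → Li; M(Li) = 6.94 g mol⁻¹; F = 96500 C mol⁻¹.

Q = I·t = 17.10 × 83520 = 1428000 C.
n(e⁻) = 1428000/96500 = 14.80 mol; theoretically n(Li) = 14.80/1 = 14.80 mol, m_theo = 102.7 g.
At 89.4 % efficiency, m_actual = 0.894 × 102.7 = 91.8 g.

91.8 g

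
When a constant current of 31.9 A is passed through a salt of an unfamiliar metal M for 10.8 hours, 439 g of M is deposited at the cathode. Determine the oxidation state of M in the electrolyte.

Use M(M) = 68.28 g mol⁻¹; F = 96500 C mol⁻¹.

Q = I·t = 31.90 A × 38880 s = 1240000 C, so n(e⁻) = 1240000/96500 = 12.85 mol.
n(M) deposited = 439 / 68.28 = 6.429 mol.
Electrons per atom = n(e⁻)/n(M) = 12.85 / 6.429 = 2.00 ≈ 2, so the ion is M²⁺.

+2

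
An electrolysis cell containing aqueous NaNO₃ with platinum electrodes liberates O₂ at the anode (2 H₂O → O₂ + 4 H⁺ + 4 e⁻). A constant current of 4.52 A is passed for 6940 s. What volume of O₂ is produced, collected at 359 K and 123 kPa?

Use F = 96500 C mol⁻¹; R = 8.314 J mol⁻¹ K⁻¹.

1.97 L

Q = I·t = 4.520 A × 6940.0 s = 31370 C.
n(e⁻) = Q/F = 31370 / 96500 = 0.3251 mol.
4 electrons are transferred per O₂ molecule, so n(O₂) = 0.3251 / 4 = 0.08127 mol.
V = nRT/P = (0.08127 × 8.314 × 359) / (123 × 10³ Pa) = 0.00197 m³ = 1.97 L.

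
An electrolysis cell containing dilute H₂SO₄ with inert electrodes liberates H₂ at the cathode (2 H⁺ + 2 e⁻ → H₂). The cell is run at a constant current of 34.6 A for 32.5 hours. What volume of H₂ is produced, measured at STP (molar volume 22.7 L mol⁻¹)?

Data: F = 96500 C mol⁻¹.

Q = I·t = 34.60 A × 117000 s = 4048000 C.
n(e⁻) = Q/F = 4048000 / 96500 = 41.95 mol.
2 electrons are transferred per H₂ molecule, so n(H₂) = 41.95 / 2 = 20.98 mol.
V = n × V_m = 20.98 × 22.7 = 476 L.

476 L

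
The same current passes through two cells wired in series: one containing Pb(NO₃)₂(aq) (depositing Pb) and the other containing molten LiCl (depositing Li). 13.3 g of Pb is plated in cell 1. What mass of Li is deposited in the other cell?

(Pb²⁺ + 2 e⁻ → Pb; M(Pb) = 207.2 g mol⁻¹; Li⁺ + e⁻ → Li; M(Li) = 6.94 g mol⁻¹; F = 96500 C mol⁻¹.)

n(Pb) = 13.3 / 207.2 = 0.06419 mol.
Since Pb²⁺ + 2 e⁻ → Pb, n(e⁻) passed = 2 × 0.06419 = 0.1284 mol.
Cells in series carry the same charge, so the same 0.1284 mol of electrons passes through cell 2.
Li⁺ + e⁻ → Li, so n(Li) = 0.1284 / 1 = 0.1284 mol.
m(Li) = 0.1284 × 6.94 = 0.891 g.

0.891 g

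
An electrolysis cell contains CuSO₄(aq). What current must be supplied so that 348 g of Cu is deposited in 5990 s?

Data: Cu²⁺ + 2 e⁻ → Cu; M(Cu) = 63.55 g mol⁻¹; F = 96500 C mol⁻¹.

n(Cu) = 348 / 63.55 = 5.476 mol.
n(e⁻) = 2 × 5.476 = 10.95 mol.
Q = n(e⁻)·F = 10.95 × 96500 = 1057000 C.
I = Q/t = 1057000 / 5990.0 s = 176 A.

176 A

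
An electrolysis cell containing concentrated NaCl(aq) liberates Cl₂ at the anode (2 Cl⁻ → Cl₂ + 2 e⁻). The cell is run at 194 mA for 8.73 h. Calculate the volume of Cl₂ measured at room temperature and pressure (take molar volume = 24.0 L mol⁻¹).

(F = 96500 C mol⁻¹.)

0.758 L

Q = I·t = 0.1940 A × 31428 s = 6097 C.
n(e⁻) = Q/F = 6097 / 96500 = 0.06318 mol.
2 electrons are transferred per Cl₂ molecule, so n(Cl₂) = 0.06318 / 2 = 0.03159 mol.
V = n × V_m = 0.03159 × 24.0 = 0.758 L.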